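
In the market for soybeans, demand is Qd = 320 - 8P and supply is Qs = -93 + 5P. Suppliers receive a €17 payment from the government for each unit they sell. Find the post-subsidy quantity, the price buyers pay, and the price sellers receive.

Q' = 1536/13; buyers pay 328/13; sellers receive 549/13

Pre-subsidy: 320 - 8P = -93 + 5P gives P* = 413/13, Q* = 856/13.
With the subsidy, sellers receive Ps = Pb + 17 for each unit, where Pb is the price buyers pay.
Supply in terms of Pb becomes Qs = -93 + 5(Pb + 17) = -8 + 5Pb. Setting this equal to demand: 320 - 8Pb = -8 + 5Pb, so Pb = 328/13.
Sellers receive Ps = 328/13 + 17 = 549/13; Q' = 320 − 8·(328/13) = 1536/13.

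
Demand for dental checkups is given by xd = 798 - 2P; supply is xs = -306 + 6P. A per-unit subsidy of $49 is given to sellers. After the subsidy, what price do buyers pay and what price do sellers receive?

Buyers pay $101.25; sellers receive $150.25

Pre-subsidy: 798 - 2P = -306 + 6P gives P* = 138, x* = 522.
With the subsidy, sellers receive Ps = Pb + 49 for each unit, where Pb is the price buyers pay.
Supply in terms of Pb becomes xs = -306 + 6(Pb + 49) = -12 + 6Pb. Setting this equal to demand: 798 - 2Pb = -12 + 6Pb, so Pb = 101.25.
Sellers receive Ps = 101.25 + 49 = 150.25; x' = 798 − 2·101.25 = 595.5.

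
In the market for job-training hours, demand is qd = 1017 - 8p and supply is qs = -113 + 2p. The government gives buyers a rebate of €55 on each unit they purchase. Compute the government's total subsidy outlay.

Pre-subsidy: 1017 - 8p = -113 + 2p gives p* = 113, q* = 113.
With the rebate, buyers effectively pay pb = ps − 55, where ps is the price sellers receive.
Demand in terms of ps becomes qd = 1017 − 8(ps − 55) = 1457 - 8ps. Setting this equal to supply: 1457 - 8ps = -113 + 2ps, so ps = 157.
Buyers pay pb = 157 − 55 = 102; q' = -113 + 2·157 = 201.
Government outlay = subsidy × quantity = 55 × 201 = 11055.

Government cost = €11055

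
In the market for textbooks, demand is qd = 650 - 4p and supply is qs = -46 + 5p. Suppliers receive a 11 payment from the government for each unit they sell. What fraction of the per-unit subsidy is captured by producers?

Pre-subsidy: 650 - 4p = -46 + 5p gives p* = 232/3, q* = 1022/3.
With the subsidy, sellers receive ps = pb + 11 for each unit, where pb is the price buyers pay.
Supply in terms of pb becomes qs = -46 + 5(pb + 11) = 9 + 5pb. Setting this equal to demand: 650 - 4pb = 9 + 5pb, so pb = 641/9.
Sellers receive ps = 641/9 + 11 = 740/9; q' = 650 − 4·(641/9) = 3286/9.
Buyers' price falls by p* − pb = 232/3 − 641/9 = 55/9; sellers' price rises by ps − p* = 740/9 − 232/3 = 44/9.
So producers capture (44/9)/11 = 4/9 of each unit of subsidy.

Producer share = 4/9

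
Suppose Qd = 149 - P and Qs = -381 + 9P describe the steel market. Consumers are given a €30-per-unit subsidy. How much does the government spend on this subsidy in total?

Government cost = €3690

Pre-subsidy: 149 - P = -381 + 9P gives P* = 53, Q* = 96.
With the rebate, buyers effectively pay Pb = Ps − 30, where Ps is the price sellers receive.
Demand in terms of Ps becomes Qd = 149 − 1(Ps − 30) = 179 - Ps. Setting this equal to supply: 179 - Ps = -381 + 9Ps, so Ps = 56.
Buyers pay Pb = 56 − 30 = 26; Q' = -381 + 9·56 = 123.
Government outlay = subsidy × quantity = 30 × 123 = 3690.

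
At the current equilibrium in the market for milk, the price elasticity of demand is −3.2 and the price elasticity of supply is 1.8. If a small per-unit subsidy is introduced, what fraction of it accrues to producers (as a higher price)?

For a small subsidy around the equilibrium, the benefit split depends on the relative slopes, which at a point are proportional to the elasticities.
Buyer share = εs/(εs + |εd|) = 1.8/(1.8 + 3.2) = 0.36; seller share = |εd|/(εs + |εd|) = 0.64.
So producers capture 0.64 of the subsidy.

Producer share = 0.64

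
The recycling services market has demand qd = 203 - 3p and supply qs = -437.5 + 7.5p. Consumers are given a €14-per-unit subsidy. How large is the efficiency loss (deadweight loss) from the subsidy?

Deadweight loss = €210

Pre-subsidy: 203 - 3p = -437.5 + 7.5p gives p* = 61, q* = 20.
With the rebate, buyers effectively pay pb = ps − 14, where ps is the price sellers receive.
Demand in terms of ps becomes qd = 203 − 3(ps − 14) = 245 - 3ps. Setting this equal to supply: 245 - 3ps = -437.5 + 7.5ps, so ps = 65.
Buyers pay pb = 65 − 14 = 51; q' = -437.5 + 7.5·65 = 50.
The subsidy expands output by 50 − 20 = 30 past the efficient level; on those units the gap between marginal cost and willingness to pay runs from 0 up to 14.
DWL = ½ × 14 × 30 = 210.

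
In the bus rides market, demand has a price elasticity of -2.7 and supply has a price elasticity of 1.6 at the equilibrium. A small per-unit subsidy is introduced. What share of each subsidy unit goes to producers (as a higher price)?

For a small subsidy around the equilibrium, the benefit split depends on the relative slopes, which at a point are proportional to the elasticities.
Buyer share = εs/(εs + |εd|) = 1.6/(1.6 + 2.7) = 16/43; seller share = |εd|/(εs + |εd|) = 27/43.
So producers capture 27/43 of the subsidy.

Producer share = 27/43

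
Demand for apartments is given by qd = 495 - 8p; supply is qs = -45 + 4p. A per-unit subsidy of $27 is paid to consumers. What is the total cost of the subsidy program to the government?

Pre-subsidy: 495 - 8p = -45 + 4p gives p* = 45, q* = 135.
With the rebate, buyers effectively pay pb = ps − 27, where ps is the price sellers receive.
Demand in terms of ps becomes qd = 495 − 8(ps − 27) = 711 - 8ps. Setting this equal to supply: 711 - 8ps = -45 + 4ps, so ps = 63.
Buyers pay pb = 63 − 27 = 36; q' = -45 + 4·63 = 207.
Government outlay = subsidy × quantity = 27 × 207 = 5589.

Government cost = $5589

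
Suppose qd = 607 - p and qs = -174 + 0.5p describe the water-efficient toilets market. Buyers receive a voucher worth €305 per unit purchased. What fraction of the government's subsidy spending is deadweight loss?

DWL / government spending = 305/1128

Pre-subsidy: 607 - p = -174 + 0.5p gives p* = 1562/3, q* = 259/3.
With the rebate, buyers effectively pay pb = ps − 305, where ps is the price sellers receive.
Demand in terms of ps becomes qd = 607 − 1(ps − 305) = 912 - ps. Setting this equal to supply: 912 - ps = -174 + 0.5ps, so ps = 724.
Buyers pay pb = 724 − 305 = 419; q' = -174 + 0.5·724 = 188.
ΔCS = ½(259/3 + 188)(1562/3 − 419) = 251015/18; ΔPS = ½(259/3 + 188)(724 − 1562/3) = 251015/9.
Government spending = 305 × 188 = 57340.
DWL = ½ × 305 × (188 − 259/3) = 93025/6; fraction = (93025/6) / 57340 = 305/1128.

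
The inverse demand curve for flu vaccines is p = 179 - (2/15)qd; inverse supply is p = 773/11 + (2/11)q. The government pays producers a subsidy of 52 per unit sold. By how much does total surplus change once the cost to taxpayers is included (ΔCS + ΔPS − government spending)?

Pre-subsidy: 179 - (2/15)q = 773/11 + (2/11)q gives q* = 345 and p* = 133.
With the subsidy, sellers receive ps = pb + 52 for each unit, where pb is the price buyers pay.
On the curves, pb = 179 - (2/15)q and ps = 773/11 + (2/11)q; the wedge ps − pb = 52 gives 773/11 + (2/11)q − (179 - (2/15)q) = 52, so q' = 510.
Then pb = 179 − (2/15)·510 = 111 and ps = 773/11 + (2/11)·510 = 163.
ΔCS = ½(345 + 510)(133 − 111) = 9405; ΔPS = ½(345 + 510)(163 − 133) = 12825.
Government spending = 52 × 510 = 26520.
Net change = 9405 + 12825 − 26520 = -4290. The loss equals the DWL triangle ½·52·165.

Net change in total surplus = -4290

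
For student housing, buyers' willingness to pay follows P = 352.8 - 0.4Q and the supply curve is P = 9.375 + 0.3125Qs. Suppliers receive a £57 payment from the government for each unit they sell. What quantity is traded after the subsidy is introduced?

Q' = 562

Pre-subsidy: 352.8 - 0.4Q = 9.375 + 0.3125Q gives Q* = 482 and P* = 160.
With the subsidy, sellers receive Ps = Pb + 57 for each unit, where Pb is the price buyers pay.
On the curves, Pb = 352.8 - 0.4Q and Ps = 9.375 + 0.3125Q; the wedge Ps − Pb = 57 gives 9.375 + 0.3125Q − (352.8 - 0.4Q) = 57, so Q' = 562.
Then Pb = 352.8 − 0.4·562 = 128 and Ps = 9.375 + 0.3125·562 = 185.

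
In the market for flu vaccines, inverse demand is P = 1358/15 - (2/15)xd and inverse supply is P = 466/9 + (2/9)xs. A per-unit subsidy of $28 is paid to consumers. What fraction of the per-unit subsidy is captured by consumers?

Consumer share = 0.375

Pre-subsidy: 1358/15 - (2/15)x = 466/9 + (2/9)x gives x* = 109 and P* = 76.
With the rebate, buyers effectively pay Pb = Ps − 28, where Ps is the price sellers receive.
On the curves, Pb = 1358/15 - (2/15)x and Ps = 466/9 + (2/9)x; the wedge Ps − Pb = 28 gives 466/9 + (2/9)x − (1358/15 - (2/15)x) = 28, so x' = 187.75.
Then Pb = 1358/15 − (2/15)·187.75 = 65.5 and Ps = 466/9 + (2/9)·187.75 = 93.5.
Buyers' price falls by P* − Pb = 76 − 65.5 = 10.5; sellers' price rises by Ps − P* = 93.5 − 76 = 17.5.
So consumers capture 10.5/28 = 0.375 of each unit of subsidy.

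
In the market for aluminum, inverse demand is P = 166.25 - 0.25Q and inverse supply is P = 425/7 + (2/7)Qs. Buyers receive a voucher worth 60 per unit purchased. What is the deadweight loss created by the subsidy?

Deadweight loss = 3360

Pre-subsidy: 166.25 - 0.25Q = 425/7 + (2/7)Q gives Q* = 197 and P* = 117.
With the rebate, buyers effectively pay Pb = Ps − 60, where Ps is the price sellers receive.
On the curves, Pb = 166.25 - 0.25Q and Ps = 425/7 + (2/7)Q; the wedge Ps − Pb = 60 gives 425/7 + (2/7)Q − (166.25 - 0.25Q) = 60, so Q' = 309.
Then Pb = 166.25 − 0.25·309 = 89 and Ps = 425/7 + (2/7)·309 = 149.
The subsidy expands output by 309 − 197 = 112 past the efficient level; on those units the gap between marginal cost and willingness to pay runs from 0 up to 60.
DWL = ½ × 60 × 112 = 3360.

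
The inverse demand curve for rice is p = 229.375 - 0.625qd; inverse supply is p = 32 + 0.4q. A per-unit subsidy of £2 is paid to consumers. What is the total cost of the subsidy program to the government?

Government cost = 15950/41

Pre-subsidy: 229.375 - 0.625q = 32 + 0.4q gives q* = 7895/41 and p* = 4470/41.
With the rebate, buyers effectively pay pb = ps − 2, where ps is the price sellers receive.
On the curves, pb = 229.375 - 0.625q and ps = 32 + 0.4q; the wedge ps − pb = 2 gives 32 + 0.4q − (229.375 - 0.625q) = 2, so q' = 7975/41.
Then pb = 229.375 − 0.625·(7975/41) = 4420/41 and ps = 32 + 0.4·(7975/41) = 4502/41.
Government outlay = subsidy × quantity = 2 × 7975/41 = 15950/41.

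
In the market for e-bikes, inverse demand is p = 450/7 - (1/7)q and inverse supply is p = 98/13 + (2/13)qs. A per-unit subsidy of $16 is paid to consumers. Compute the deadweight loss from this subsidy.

Pre-subsidy: 450/7 - (1/7)q = 98/13 + (2/13)q gives q* = 5164/27 and p* = 998/27.
With the rebate, buyers effectively pay pb = ps − 16, where ps is the price sellers receive.
On the curves, pb = 450/7 - (1/7)q and ps = 98/13 + (2/13)q; the wedge ps − pb = 16 gives 98/13 + (2/13)q − (450/7 - (1/7)q) = 16, so q' = 6620/27.
Then pb = 450/7 − (1/7)·(6620/27) = 790/27 and ps = 98/13 + (2/13)·(6620/27) = 1222/27.
The subsidy expands output by 6620/27 − 5164/27 = 1456/27 past the efficient level; on those units the gap between marginal cost and willingness to pay runs from 0 up to 16.
DWL = ½ × 16 × 1456/27 = 11648/27.

Deadweight loss = 11648/27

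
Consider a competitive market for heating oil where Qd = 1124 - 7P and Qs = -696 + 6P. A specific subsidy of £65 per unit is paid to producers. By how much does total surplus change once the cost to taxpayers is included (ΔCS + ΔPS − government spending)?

Pre-subsidy: 1124 - 7P = -696 + 6P gives P* = 140, Q* = 144.
With the subsidy, sellers receive Ps = Pb + 65 for each unit, where Pb is the price buyers pay.
Supply in terms of Pb becomes Qs = -696 + 6(Pb + 65) = -306 + 6Pb. Setting this equal to demand: 1124 - 7Pb = -306 + 6Pb, so Pb = 110.
Sellers receive Ps = 110 + 65 = 175; Q' = 1124 − 7·110 = 354.
ΔCS = ½(144 + 354)(140 − 110) = 7470; ΔPS = ½(144 + 354)(175 − 140) = 8715.
Government spending = 65 × 354 = 23010.
Net change = 7470 + 8715 − 23010 = -6825. The loss equals the DWL triangle ½·65·210.

Net change in total surplus = -£6825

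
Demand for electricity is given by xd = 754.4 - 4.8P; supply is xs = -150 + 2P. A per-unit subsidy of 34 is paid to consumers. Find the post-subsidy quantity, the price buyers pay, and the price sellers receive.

Pre-subsidy: 754.4 - 4.8P = -150 + 2P gives P* = 133, x* = 116.
With the rebate, buyers effectively pay Pb = Ps − 34, where Ps is the price sellers receive.
Demand in terms of Ps becomes xd = 754.4 − 4.8(Ps − 34) = 917.6 - 4.8Ps. Setting this equal to supply: 917.6 - 4.8Ps = -150 + 2Ps, so Ps = 157.
Buyers pay Pb = 157 − 34 = 123; x' = -150 + 2·157 = 164.

x' = 164; buyers pay 123; sellers receive 157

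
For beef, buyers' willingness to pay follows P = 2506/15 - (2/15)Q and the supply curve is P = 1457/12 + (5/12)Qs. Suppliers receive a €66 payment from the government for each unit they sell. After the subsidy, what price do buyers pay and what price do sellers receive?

Pre-subsidy: 2506/15 - (2/15)Q = 1457/12 + (5/12)Q gives Q* = 83 and P* = 156.
With the subsidy, sellers receive Ps = Pb + 66 for each unit, where Pb is the price buyers pay.
On the curves, Pb = 2506/15 - (2/15)Q and Ps = 1457/12 + (5/12)Q; the wedge Ps − Pb = 66 gives 1457/12 + (5/12)Q − (2506/15 - (2/15)Q) = 66, so Q' = 203.
Then Pb = 2506/15 − (2/15)·203 = 140 and Ps = 1457/12 + (5/12)·203 = 206.

Buyers pay €140; sellers receive €206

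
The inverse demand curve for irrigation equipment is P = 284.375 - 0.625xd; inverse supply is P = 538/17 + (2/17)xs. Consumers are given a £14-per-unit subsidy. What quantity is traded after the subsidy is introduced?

Pre-subsidy: 284.375 - 0.625x = 538/17 + (2/17)x gives x* = 34371/101 and P* = 7240/101.
With the rebate, buyers effectively pay Pb = Ps − 14, where Ps is the price sellers receive.
On the curves, Pb = 284.375 - 0.625x and Ps = 538/17 + (2/17)x; the wedge Ps − Pb = 14 gives 538/17 + (2/17)x − (284.375 - 0.625x) = 14, so x' = 36275/101.
Then Pb = 284.375 − 0.625·(36275/101) = 6050/101 and Ps = 538/17 + (2/17)·(36275/101) = 7464/101.

x' = 36275/101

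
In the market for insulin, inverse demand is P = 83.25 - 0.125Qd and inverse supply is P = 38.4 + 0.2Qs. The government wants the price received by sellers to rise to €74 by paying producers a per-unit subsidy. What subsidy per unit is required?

At a seller price of 74, quantity supplied is -192 + 5·74 = 178.
Buyers absorb 178 only when they pay Pb = 83.25 − 0.125·178 = 61.
s = Ps − Pb = 74 − 61 = 13.

Required subsidy s = €13 per unit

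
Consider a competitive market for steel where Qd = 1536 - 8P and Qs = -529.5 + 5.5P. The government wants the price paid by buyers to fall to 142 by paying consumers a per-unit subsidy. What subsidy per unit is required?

Required subsidy s = 27 per unit

At a buyer price of 142, quantity demanded is 1536 − 8·142 = 400.
Sellers supply 400 only when they receive Ps with -529.5 + 5.5·Ps = 400, i.e. Ps = 169.
s = Ps − Pb = 169 − 142 = 27.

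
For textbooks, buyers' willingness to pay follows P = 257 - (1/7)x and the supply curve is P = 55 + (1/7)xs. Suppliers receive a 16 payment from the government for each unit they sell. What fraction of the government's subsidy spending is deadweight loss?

DWL / government spending = 4/109

Pre-subsidy: 257 - (1/7)x = 55 + (1/7)x gives x* = 707 and P* = 156.
With the subsidy, sellers receive Ps = Pb + 16 for each unit, where Pb is the price buyers pay.
On the curves, Pb = 257 - (1/7)x and Ps = 55 + (1/7)x; the wedge Ps − Pb = 16 gives 55 + (1/7)x − (257 - (1/7)x) = 16, so x' = 763.
Then Pb = 257 − (1/7)·763 = 148 and Ps = 55 + (1/7)·763 = 164.
ΔCS = ½(707 + 763)(156 − 148) = 5880; ΔPS = ½(707 + 763)(164 − 156) = 5880.
Government spending = 16 × 763 = 12208.
DWL = ½ × 16 × (763 − 707) = 448; fraction = 448 / 12208 = 4/109.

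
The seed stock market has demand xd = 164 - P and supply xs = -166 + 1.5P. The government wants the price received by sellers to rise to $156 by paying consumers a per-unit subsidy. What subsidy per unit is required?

At a seller price of 156, quantity supplied is -166 + 1.5·156 = 68.
Buyers absorb 68 only when they pay Pb with 164 − 1·Pb = 68, i.e. Pb = 96.
s = Ps − Pb = 156 − 96 = 60.

Required subsidy s = $60 per unit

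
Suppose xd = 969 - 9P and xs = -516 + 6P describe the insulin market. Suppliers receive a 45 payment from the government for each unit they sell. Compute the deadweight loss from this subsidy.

Pre-subsidy: 969 - 9P = -516 + 6P gives P* = 99, x* = 78.
With the subsidy, sellers receive Ps = Pb + 45 for each unit, where Pb is the price buyers pay.
Supply in terms of Pb becomes xs = -516 + 6(Pb + 45) = -246 + 6Pb. Setting this equal to demand: 969 - 9Pb = -246 + 6Pb, so Pb = 81.
Sellers receive Ps = 81 + 45 = 126; x' = 969 − 9·81 = 240.
The subsidy expands output by 240 − 78 = 162 past the efficient level; on those units the gap between marginal cost and willingness to pay runs from 0 up to 45.
DWL = ½ × 45 × 162 = 3645.

Deadweight loss = 3645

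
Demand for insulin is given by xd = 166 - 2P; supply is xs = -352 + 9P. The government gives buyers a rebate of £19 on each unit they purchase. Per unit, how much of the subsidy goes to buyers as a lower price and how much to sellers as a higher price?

Buyers gain 171/11 per unit; sellers gain 38/11 per unit

Pre-subsidy: 166 - 2P = -352 + 9P gives P* = 518/11, x* = 790/11.
With the rebate, buyers effectively pay Pb = Ps − 19, where Ps is the price sellers receive.
Demand in terms of Ps becomes xd = 166 − 2(Ps − 19) = 204 - 2Ps. Setting this equal to supply: 204 - 2Ps = -352 + 9Ps, so Ps = 556/11.
Buyers pay Pb = 556/11 − 19 = 347/11; x' = -352 + 9·(556/11) = 1132/11.
Buyers' price falls by P* − Pb = 518/11 − 347/11 = 171/11; sellers' price rises by Ps − P* = 556/11 − 518/11 = 38/11.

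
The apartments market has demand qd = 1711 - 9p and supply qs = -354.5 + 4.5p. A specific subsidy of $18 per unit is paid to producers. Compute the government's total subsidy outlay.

Government cost = $6984

Pre-subsidy: 1711 - 9p = -354.5 + 4.5p gives p* = 153, q* = 334.
With the subsidy, sellers receive ps = pb + 18 for each unit, where pb is the price buyers pay.
Supply in terms of pb becomes qs = -354.5 + 4.5(pb + 18) = -273.5 + 4.5pb. Setting this equal to demand: 1711 - 9pb = -273.5 + 4.5pb, so pb = 147.
Sellers receive ps = 147 + 18 = 165; q' = 1711 − 9·147 = 388.
Government outlay = subsidy × quantity = 18 × 388 = 6984.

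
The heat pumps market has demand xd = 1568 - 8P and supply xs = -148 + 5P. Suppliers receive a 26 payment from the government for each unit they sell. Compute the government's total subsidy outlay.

Pre-subsidy: 1568 - 8P = -148 + 5P gives P* = 132, x* = 512.
With the subsidy, sellers receive Ps = Pb + 26 for each unit, where Pb is the price buyers pay.
Supply in terms of Pb becomes xs = -148 + 5(Pb + 26) = -18 + 5Pb. Setting this equal to demand: 1568 - 8Pb = -18 + 5Pb, so Pb = 122.
Sellers receive Ps = 122 + 26 = 148; x' = 1568 − 8·122 = 592.
Government outlay = subsidy × quantity = 26 × 592 = 15392.

Government cost = 15392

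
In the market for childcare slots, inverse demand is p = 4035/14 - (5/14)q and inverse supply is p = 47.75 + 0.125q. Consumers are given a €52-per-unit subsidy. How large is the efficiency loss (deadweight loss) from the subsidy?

Pre-subsidy: 4035/14 - (5/14)q = 47.75 + 0.125q gives q* = 13466/27 and p* = 5945/54.
With the rebate, buyers effectively pay pb = ps − 52, where ps is the price sellers receive.
On the curves, pb = 4035/14 - (5/14)q and ps = 47.75 + 0.125q; the wedge ps − pb = 52 gives 47.75 + 0.125q − (4035/14 - (5/14)q) = 52, so q' = 16378/27.
Then pb = 4035/14 − (5/14)·(16378/27) = 3865/54 and ps = 47.75 + 0.125·(16378/27) = 6673/54.
The subsidy expands output by 16378/27 − 13466/27 = 2912/27 past the efficient level; on those units the gap between marginal cost and willingness to pay runs from 0 up to 52.
DWL = ½ × 52 × 2912/27 = 75712/27.

Deadweight loss = 75712/27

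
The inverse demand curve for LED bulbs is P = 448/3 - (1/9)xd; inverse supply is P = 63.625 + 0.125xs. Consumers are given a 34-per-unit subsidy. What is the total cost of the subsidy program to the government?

Pre-subsidy: 448/3 - (1/9)x = 63.625 + 0.125x gives x* = 363 and P* = 109.
With the rebate, buyers effectively pay Pb = Ps − 34, where Ps is the price sellers receive.
On the curves, Pb = 448/3 - (1/9)x and Ps = 63.625 + 0.125x; the wedge Ps − Pb = 34 gives 63.625 + 0.125x − (448/3 - (1/9)x) = 34, so x' = 507.
Then Pb = 448/3 − (1/9)·507 = 93 and Ps = 63.625 + 0.125·507 = 127.
Government outlay = subsidy × quantity = 34 × 507 = 17238.

Government cost = 17238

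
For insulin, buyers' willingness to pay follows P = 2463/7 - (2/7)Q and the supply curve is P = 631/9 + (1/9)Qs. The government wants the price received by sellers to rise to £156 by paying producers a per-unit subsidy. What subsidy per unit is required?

Required subsidy s = £25 per unit

At a seller price of 156, quantity supplied is -631 + 9·156 = 773.
Buyers absorb 773 only when they pay Pb = 2463/7 − (2/7)·773 = 131.
s = Ps − Pb = 156 − 131 = 25.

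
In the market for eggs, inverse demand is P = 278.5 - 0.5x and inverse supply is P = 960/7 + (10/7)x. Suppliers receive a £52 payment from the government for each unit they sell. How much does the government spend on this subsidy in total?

Pre-subsidy: 278.5 - 0.5x = 960/7 + (10/7)x gives x* = 1979/27 and P* = 6530/27.
With the subsidy, sellers receive Ps = Pb + 52 for each unit, where Pb is the price buyers pay.
On the curves, Pb = 278.5 - 0.5x and Ps = 960/7 + (10/7)x; the wedge Ps − Pb = 52 gives 960/7 + (10/7)x − (278.5 - 0.5x) = 52, so x' = 2707/27.
Then Pb = 278.5 − 0.5·(2707/27) = 6166/27 and Ps = 960/7 + (10/7)·(2707/27) = 7570/27.
Government outlay = subsidy × quantity = 52 × 2707/27 = 140764/27.

Government cost = 140764/27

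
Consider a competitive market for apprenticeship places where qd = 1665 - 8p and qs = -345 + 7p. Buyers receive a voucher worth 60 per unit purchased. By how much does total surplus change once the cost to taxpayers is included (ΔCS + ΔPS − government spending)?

Pre-subsidy: 1665 - 8p = -345 + 7p gives p* = 134, q* = 593.
With the rebate, buyers effectively pay pb = ps − 60, where ps is the price sellers receive.
Demand in terms of ps becomes qd = 1665 − 8(ps − 60) = 2145 - 8ps. Setting this equal to supply: 2145 - 8ps = -345 + 7ps, so ps = 166.
Buyers pay pb = 166 − 60 = 106; q' = -345 + 7·166 = 817.
ΔCS = ½(593 + 817)(134 − 106) = 19740; ΔPS = ½(593 + 817)(166 − 134) = 22560.
Government spending = 60 × 817 = 49020.
Net change = 19740 + 22560 − 49020 = -6720. The loss equals the DWL triangle ½·60·224.

Net change in total surplus = -6720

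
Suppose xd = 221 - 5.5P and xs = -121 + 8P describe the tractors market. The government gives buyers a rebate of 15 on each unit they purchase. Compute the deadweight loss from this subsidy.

Deadweight loss = 1100/3

Pre-subsidy: 221 - 5.5P = -121 + 8P gives P* = 76/3, x* = 245/3.
With the rebate, buyers effectively pay Pb = Ps − 15, where Ps is the price sellers receive.
Demand in terms of Ps becomes xd = 221 − 5.5(Ps − 15) = 303.5 - 5.5Ps. Setting this equal to supply: 303.5 - 5.5Ps = -121 + 8Ps, so Ps = 283/9.
Buyers pay Pb = 283/9 − 15 = 148/9; x' = -121 + 8·(283/9) = 1175/9.
The subsidy expands output by 1175/9 − 245/3 = 440/9 past the efficient level; on those units the gap between marginal cost and willingness to pay runs from 0 up to 15.
DWL = ½ × 15 × 440/9 = 1100/3.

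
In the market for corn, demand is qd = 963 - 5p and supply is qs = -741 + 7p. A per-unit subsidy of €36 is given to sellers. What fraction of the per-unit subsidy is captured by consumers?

Pre-subsidy: 963 - 5p = -741 + 7p gives p* = 142, q* = 253.
With the subsidy, sellers receive ps = pb + 36 for each unit, where pb is the price buyers pay.
Supply in terms of pb becomes qs = -741 + 7(pb + 36) = -489 + 7pb. Setting this equal to demand: 963 - 5pb = -489 + 7pb, so pb = 121.
Sellers receive ps = 121 + 36 = 157; q' = 963 − 5·121 = 358.
Buyers' price falls by p* − pb = 142 − 121 = 21; sellers' price rises by ps − p* = 157 − 142 = 15.
So consumers capture 21/36 = 7/12 of each unit of subsidy.

Consumer share = 7/12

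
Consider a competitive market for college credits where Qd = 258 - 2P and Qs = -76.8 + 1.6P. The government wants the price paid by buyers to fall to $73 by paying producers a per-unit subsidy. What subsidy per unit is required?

At a buyer price of 73, quantity demanded is 258 − 2·73 = 112.
Sellers supply 112 only when they receive Ps with -76.8 + 1.6·Ps = 112, i.e. Ps = 118.
s = Ps − Pb = 118 − 73 = 45.

Required subsidy s = $45 per unit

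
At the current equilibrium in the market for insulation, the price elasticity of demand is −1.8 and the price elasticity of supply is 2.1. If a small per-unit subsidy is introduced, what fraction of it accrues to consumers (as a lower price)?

For a small subsidy around the equilibrium, the benefit split depends on the relative slopes, which at a point are proportional to the elasticities.
Buyer share = εs/(εs + |εd|) = 2.1/(2.1 + 1.8) = 7/13; seller share = |εd|/(εs + |εd|) = 6/13.

Consumer share = 7/13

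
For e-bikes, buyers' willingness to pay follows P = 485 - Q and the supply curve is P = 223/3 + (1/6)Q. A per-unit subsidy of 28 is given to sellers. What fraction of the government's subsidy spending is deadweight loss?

Pre-subsidy: 485 - Q = 223/3 + (1/6)Q gives Q* = 352 and P* = 133.
With the subsidy, sellers receive Ps = Pb + 28 for each unit, where Pb is the price buyers pay.
On the curves, Pb = 485 - Q and Ps = 223/3 + (1/6)Q; the wedge Ps − Pb = 28 gives 223/3 + (1/6)Q − (485 - Q) = 28, so Q' = 376.
Then Pb = 485 − 1·376 = 109 and Ps = 223/3 + (1/6)·376 = 137.
ΔCS = ½(352 + 376)(133 − 109) = 8736; ΔPS = ½(352 + 376)(137 − 133) = 1456.
Government spending = 28 × 376 = 10528.
DWL = ½ × 28 × (376 − 352) = 336; fraction = 336 / 10528 = 3/94.

DWL / government spending = 3/94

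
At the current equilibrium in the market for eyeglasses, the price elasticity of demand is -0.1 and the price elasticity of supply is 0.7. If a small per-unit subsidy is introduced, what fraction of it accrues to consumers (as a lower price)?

Consumer share = 0.875

For a small subsidy around the equilibrium, the benefit split depends on the relative slopes, which at a point are proportional to the elasticities.
Buyer share = εs/(εs + |εd|) = 0.7/(0.7 + 0.1) = 0.875; seller share = |εd|/(εs + |εd|) = 0.125.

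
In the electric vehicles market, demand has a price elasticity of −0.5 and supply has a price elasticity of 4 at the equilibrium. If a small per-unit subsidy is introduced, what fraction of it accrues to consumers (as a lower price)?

Consumer share = 8/9

For a small subsidy around the equilibrium, the benefit split depends on the relative slopes, which at a point are proportional to the elasticities.
Buyer share = εs/(εs + |εd|) = 4/(4 + 0.5) = 8/9; seller share = |εd|/(εs + |εd|) = 1/9.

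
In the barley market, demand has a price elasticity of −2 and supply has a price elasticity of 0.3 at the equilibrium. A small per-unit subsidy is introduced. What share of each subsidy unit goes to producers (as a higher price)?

Producer share = 20/23

For a small subsidy around the equilibrium, the benefit split depends on the relative slopes, which at a point are proportional to the elasticities.
Buyer share = εs/(εs + |εd|) = 0.3/(0.3 + 2) = 3/23; seller share = |εd|/(εs + |εd|) = 20/23.
So producers capture 20/23 of the subsidy.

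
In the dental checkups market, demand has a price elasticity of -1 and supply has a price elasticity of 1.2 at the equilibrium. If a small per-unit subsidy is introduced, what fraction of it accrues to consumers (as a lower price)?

For a small subsidy around the equilibrium, the benefit split depends on the relative slopes, which at a point are proportional to the elasticities.
Buyer share = εs/(εs + |εd|) = 1.2/(1.2 + 1) = 6/11; seller share = |εd|/(εs + |εd|) = 5/11.

Consumer share = 6/11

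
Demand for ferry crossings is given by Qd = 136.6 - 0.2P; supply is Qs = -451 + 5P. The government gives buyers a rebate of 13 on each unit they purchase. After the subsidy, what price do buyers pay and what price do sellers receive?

Buyers pay 100.5; sellers receive 113.5

Pre-subsidy: 136.6 - 0.2P = -451 + 5P gives P* = 113, Q* = 114.
With the rebate, buyers effectively pay Pb = Ps − 13, where Ps is the price sellers receive.
Demand in terms of Ps becomes Qd = 136.6 − 0.2(Ps − 13) = 139.2 - 0.2Ps. Setting this equal to supply: 139.2 - 0.2Ps = -451 + 5Ps, so Ps = 113.5.
Buyers pay Pb = 113.5 − 13 = 100.5; Q' = -451 + 5·113.5 = 116.5.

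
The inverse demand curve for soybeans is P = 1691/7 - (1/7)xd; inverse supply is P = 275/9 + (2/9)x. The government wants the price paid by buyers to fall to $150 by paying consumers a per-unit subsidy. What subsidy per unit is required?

Required subsidy s = $23 per unit

At a buyer price of 150, quantity demanded is 1691 − 7·150 = 641.
Sellers supply 641 only when they receive Ps = 275/9 + (2/9)·641 = 173.
s = Ps − Pb = 173 − 150 = 23.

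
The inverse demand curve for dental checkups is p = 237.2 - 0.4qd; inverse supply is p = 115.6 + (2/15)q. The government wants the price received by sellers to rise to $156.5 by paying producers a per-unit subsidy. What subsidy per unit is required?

Required subsidy s = $42 per unit

At a seller price of 156.5, quantity supplied is -867 + 7.5·156.5 = 306.75.
Buyers absorb 306.75 only when they pay pb = 237.2 − 0.4·306.75 = 114.5.
s = ps − pb = 156.5 − 114.5 = 42.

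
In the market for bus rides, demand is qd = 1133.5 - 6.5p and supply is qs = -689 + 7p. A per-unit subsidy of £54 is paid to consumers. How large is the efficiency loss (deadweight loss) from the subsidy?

Pre-subsidy: 1133.5 - 6.5p = -689 + 7p gives p* = 135, q* = 256.
With the rebate, buyers effectively pay pb = ps − 54, where ps is the price sellers receive.
Demand in terms of ps becomes qd = 1133.5 − 6.5(ps − 54) = 1484.5 - 6.5ps. Setting this equal to supply: 1484.5 - 6.5ps = -689 + 7ps, so ps = 161.
Buyers pay pb = 161 − 54 = 107; q' = -689 + 7·161 = 438.
The subsidy expands output by 438 − 256 = 182 past the efficient level; on those units the gap between marginal cost and willingness to pay runs from 0 up to 54.
DWL = ½ × 54 × 182 = 4914.

Deadweight loss = £4914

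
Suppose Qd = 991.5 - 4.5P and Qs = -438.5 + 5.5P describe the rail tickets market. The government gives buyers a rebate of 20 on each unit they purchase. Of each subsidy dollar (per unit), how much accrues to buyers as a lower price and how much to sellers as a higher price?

Buyers gain 11 per unit; sellers gain 9 per unit

Pre-subsidy: 991.5 - 4.5P = -438.5 + 5.5P gives P* = 143, Q* = 348.
With the rebate, buyers effectively pay Pb = Ps − 20, where Ps is the price sellers receive.
Demand in terms of Ps becomes Qd = 991.5 − 4.5(Ps − 20) = 1081.5 - 4.5Ps. Setting this equal to supply: 1081.5 - 4.5Ps = -438.5 + 5.5Ps, so Ps = 152.
Buyers pay Pb = 152 − 20 = 132; Q' = -438.5 + 5.5·152 = 397.5.
Buyers' price falls by P* − Pb = 143 − 132 = 11; sellers' price rises by Ps − P* = 152 − 143 = 9.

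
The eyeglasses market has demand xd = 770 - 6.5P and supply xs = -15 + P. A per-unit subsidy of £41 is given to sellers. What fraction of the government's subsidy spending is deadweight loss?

DWL / government spending = 533/3756

Pre-subsidy: 770 - 6.5P = -15 + P gives P* = 314/3, x* = 269/3.
With the subsidy, sellers receive Ps = Pb + 41 for each unit, where Pb is the price buyers pay.
Supply in terms of Pb becomes xs = -15 + 1(Pb + 41) = 26 + Pb. Setting this equal to demand: 770 - 6.5Pb = 26 + Pb, so Pb = 99.2.
Sellers receive Ps = 99.2 + 41 = 140.2; x' = 770 − 6.5·99.2 = 125.2.
ΔCS = ½(269/3 + 125.2)(314/3 − 99.2) = 132143/225; ΔPS = ½(269/3 + 125.2)(140.2 − 314/3) = 1717859/450.
Government spending = 41 × 125.2 = 5133.2.
DWL = ½ × 41 × (125.2 − 269/3) = 21853/30; fraction = (21853/30) / 5133.2 = 533/3756.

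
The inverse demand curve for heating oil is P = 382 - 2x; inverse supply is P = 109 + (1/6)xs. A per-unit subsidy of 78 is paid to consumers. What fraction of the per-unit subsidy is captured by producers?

Producer share = 1/13

Pre-subsidy: 382 - 2x = 109 + (1/6)x gives x* = 126 and P* = 130.
With the rebate, buyers effectively pay Pb = Ps − 78, where Ps is the price sellers receive.
On the curves, Pb = 382 - 2x and Ps = 109 + (1/6)x; the wedge Ps − Pb = 78 gives 109 + (1/6)x − (382 - 2x) = 78, so x' = 162.
Then Pb = 382 − 2·162 = 58 and Ps = 109 + (1/6)·162 = 136.
Buyers' price falls by P* − Pb = 130 − 58 = 72; sellers' price rises by Ps − P* = 136 − 130 = 6.
So producers capture 6/78 = 1/13 of each unit of subsidy.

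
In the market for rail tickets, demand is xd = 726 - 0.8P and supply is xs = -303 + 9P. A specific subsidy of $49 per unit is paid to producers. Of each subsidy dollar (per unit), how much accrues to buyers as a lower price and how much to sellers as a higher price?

Pre-subsidy: 726 - 0.8P = -303 + 9P gives P* = 105, x* = 642.
With the subsidy, sellers receive Ps = Pb + 49 for each unit, where Pb is the price buyers pay.
Supply in terms of Pb becomes xs = -303 + 9(Pb + 49) = 138 + 9Pb. Setting this equal to demand: 726 - 0.8Pb = 138 + 9Pb, so Pb = 60.
Sellers receive Ps = 60 + 49 = 109; x' = 726 − 0.8·60 = 678.
Buyers' price falls by P* − Pb = 105 − 60 = 45; sellers' price rises by Ps − P* = 109 − 105 = 4.

Buyers gain $45 per unit; sellers gain $4 per unit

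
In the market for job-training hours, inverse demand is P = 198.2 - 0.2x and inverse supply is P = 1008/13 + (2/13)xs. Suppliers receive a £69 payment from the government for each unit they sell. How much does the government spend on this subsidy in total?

Pre-subsidy: 198.2 - 0.2x = 1008/13 + (2/13)x gives x* = 341 and P* = 130.
With the subsidy, sellers receive Ps = Pb + 69 for each unit, where Pb is the price buyers pay.
On the curves, Pb = 198.2 - 0.2x and Ps = 1008/13 + (2/13)x; the wedge Ps − Pb = 69 gives 1008/13 + (2/13)x − (198.2 - 0.2x) = 69, so x' = 536.
Then Pb = 198.2 − 0.2·536 = 91 and Ps = 1008/13 + (2/13)·536 = 160.
Government outlay = subsidy × quantity = 69 × 536 = 36984.

Government cost = £36984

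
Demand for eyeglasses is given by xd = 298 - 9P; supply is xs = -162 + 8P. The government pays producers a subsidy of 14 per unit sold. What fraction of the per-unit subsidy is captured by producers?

Pre-subsidy: 298 - 9P = -162 + 8P gives P* = 460/17, x* = 926/17.
With the subsidy, sellers receive Ps = Pb + 14 for each unit, where Pb is the price buyers pay.
Supply in terms of Pb becomes xs = -162 + 8(Pb + 14) = -50 + 8Pb. Setting this equal to demand: 298 - 9Pb = -50 + 8Pb, so Pb = 348/17.
Sellers receive Ps = 348/17 + 14 = 586/17; x' = 298 − 9·(348/17) = 1934/17.
Buyers' price falls by P* − Pb = 460/17 − 348/17 = 112/17; sellers' price rises by Ps − P* = 586/17 − 460/17 = 126/17.
So producers capture (126/17)/14 = 9/17 of each unit of subsidy.

Producer share = 9/17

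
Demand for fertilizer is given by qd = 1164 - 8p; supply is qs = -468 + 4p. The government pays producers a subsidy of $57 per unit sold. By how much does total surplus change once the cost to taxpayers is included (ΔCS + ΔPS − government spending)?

Pre-subsidy: 1164 - 8p = -468 + 4p gives p* = 136, q* = 76.
With the subsidy, sellers receive ps = pb + 57 for each unit, where pb is the price buyers pay.
Supply in terms of pb becomes qs = -468 + 4(pb + 57) = -240 + 4pb. Setting this equal to demand: 1164 - 8pb = -240 + 4pb, so pb = 117.
Sellers receive ps = 117 + 57 = 174; q' = 1164 − 8·117 = 228.
ΔCS = ½(76 + 228)(136 − 117) = 2888; ΔPS = ½(76 + 228)(174 − 136) = 5776.
Government spending = 57 × 228 = 12996.
Net change = 2888 + 5776 − 12996 = -4332. The loss equals the DWL triangle ½·57·152.

Net change in total surplus = -$4332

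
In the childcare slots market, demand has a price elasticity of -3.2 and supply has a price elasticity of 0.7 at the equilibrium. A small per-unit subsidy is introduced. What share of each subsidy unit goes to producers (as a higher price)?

Producer share = 32/39

For a small subsidy around the equilibrium, the benefit split depends on the relative slopes, which at a point are proportional to the elasticities.
Buyer share = εs/(εs + |εd|) = 0.7/(0.7 + 3.2) = 7/39; seller share = |εd|/(εs + |εd|) = 32/39.
So producers capture 32/39 of the subsidy.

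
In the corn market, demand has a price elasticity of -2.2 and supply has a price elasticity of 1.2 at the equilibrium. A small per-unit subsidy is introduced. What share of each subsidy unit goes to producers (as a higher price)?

For a small subsidy around the equilibrium, the benefit split depends on the relative slopes, which at a point are proportional to the elasticities.
Buyer share = εs/(εs + |εd|) = 1.2/(1.2 + 2.2) = 6/17; seller share = |εd|/(εs + |εd|) = 11/17.
So producers capture 11/17 of the subsidy.

Producer share = 11/17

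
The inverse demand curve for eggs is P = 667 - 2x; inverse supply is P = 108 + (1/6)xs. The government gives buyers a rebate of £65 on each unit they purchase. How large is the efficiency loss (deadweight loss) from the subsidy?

Pre-subsidy: 667 - 2x = 108 + (1/6)x gives x* = 258 and P* = 151.
With the rebate, buyers effectively pay Pb = Ps − 65, where Ps is the price sellers receive.
On the curves, Pb = 667 - 2x and Ps = 108 + (1/6)x; the wedge Ps − Pb = 65 gives 108 + (1/6)x − (667 - 2x) = 65, so x' = 288.
Then Pb = 667 − 2·288 = 91 and Ps = 108 + (1/6)·288 = 156.
The subsidy expands output by 288 − 258 = 30 past the efficient level; on those units the gap between marginal cost and willingness to pay runs from 0 up to 65.
DWL = ½ × 65 × 30 = 975.

Deadweight loss = £975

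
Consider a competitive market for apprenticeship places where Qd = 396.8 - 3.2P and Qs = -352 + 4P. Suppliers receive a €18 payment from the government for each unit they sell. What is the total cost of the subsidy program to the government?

Government cost = €1728

Pre-subsidy: 396.8 - 3.2P = -352 + 4P gives P* = 104, Q* = 64.
With the subsidy, sellers receive Ps = Pb + 18 for each unit, where Pb is the price buyers pay.
Supply in terms of Pb becomes Qs = -352 + 4(Pb + 18) = -280 + 4Pb. Setting this equal to demand: 396.8 - 3.2Pb = -280 + 4Pb, so Pb = 94.
Sellers receive Ps = 94 + 18 = 112; Q' = 396.8 − 3.2·94 = 96.
Government outlay = subsidy × quantity = 18 × 96 = 1728.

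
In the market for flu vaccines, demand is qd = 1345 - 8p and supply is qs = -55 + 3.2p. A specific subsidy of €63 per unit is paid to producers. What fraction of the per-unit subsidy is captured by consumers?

Pre-subsidy: 1345 - 8p = -55 + 3.2p gives p* = 125, q* = 345.
With the subsidy, sellers receive ps = pb + 63 for each unit, where pb is the price buyers pay.
Supply in terms of pb becomes qs = -55 + 3.2(pb + 63) = 146.6 + 3.2pb. Setting this equal to demand: 1345 - 8pb = 146.6 + 3.2pb, so pb = 107.
Sellers receive ps = 107 + 63 = 170; q' = 1345 − 8·107 = 489.
Buyers' price falls by p* − pb = 125 − 107 = 18; sellers' price rises by ps − p* = 170 − 125 = 45.
So consumers capture 18/63 = 2/7 of each unit of subsidy.

Consumer share = 2/7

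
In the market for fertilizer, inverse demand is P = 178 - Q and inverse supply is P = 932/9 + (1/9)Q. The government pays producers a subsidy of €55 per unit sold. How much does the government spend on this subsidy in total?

Government cost = €6407.5

Pre-subsidy: 178 - Q = 932/9 + (1/9)Q gives Q* = 67 and P* = 111.
With the subsidy, sellers receive Ps = Pb + 55 for each unit, where Pb is the price buyers pay.
On the curves, Pb = 178 - Q and Ps = 932/9 + (1/9)Q; the wedge Ps − Pb = 55 gives 932/9 + (1/9)Q − (178 - Q) = 55, so Q' = 116.5.
Then Pb = 178 − 1·116.5 = 61.5 and Ps = 932/9 + (1/9)·116.5 = 116.5.
Government outlay = subsidy × quantity = 55 × 116.5 = 6407.5.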